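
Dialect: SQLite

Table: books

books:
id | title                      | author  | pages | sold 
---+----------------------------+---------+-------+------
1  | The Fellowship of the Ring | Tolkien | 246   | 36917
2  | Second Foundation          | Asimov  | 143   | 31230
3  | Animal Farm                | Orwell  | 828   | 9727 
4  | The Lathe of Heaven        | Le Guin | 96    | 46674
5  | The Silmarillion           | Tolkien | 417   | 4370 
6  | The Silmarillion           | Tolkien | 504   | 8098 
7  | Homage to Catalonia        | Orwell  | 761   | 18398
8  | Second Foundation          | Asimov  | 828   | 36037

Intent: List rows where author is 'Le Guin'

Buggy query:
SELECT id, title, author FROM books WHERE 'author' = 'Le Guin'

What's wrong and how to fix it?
Bug: Single quotes denote string literals in SQL; the column name is being compared as a constant string

Fix: Remove the quotes around the column name (or use double quotes for an identifier)

Corrected query:
SELECT id, title, author FROM books WHERE author = 'Le Guin'

Result:
id | title               | author 
---+---------------------+--------
4  | The Lathe of Heaven | Le Guin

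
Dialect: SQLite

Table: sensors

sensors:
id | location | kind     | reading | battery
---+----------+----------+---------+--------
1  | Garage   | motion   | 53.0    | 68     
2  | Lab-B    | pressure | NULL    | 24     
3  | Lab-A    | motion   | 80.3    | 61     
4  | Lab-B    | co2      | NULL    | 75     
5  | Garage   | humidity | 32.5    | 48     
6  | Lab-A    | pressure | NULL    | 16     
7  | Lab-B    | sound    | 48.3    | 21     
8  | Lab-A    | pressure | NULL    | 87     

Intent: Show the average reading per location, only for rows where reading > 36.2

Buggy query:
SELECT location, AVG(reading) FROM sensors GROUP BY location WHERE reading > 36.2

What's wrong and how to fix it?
Bug: WHERE cannot follow GROUP BY

Fix: Move the WHERE clause before GROUP BY

Corrected query:
SELECT location, AVG(reading) FROM sensors WHERE reading > 36.2 GROUP BY location

Result:
location | AVG(reading)
---------+-------------
Garage   | 53          
Lab-A    | 80.3        
Lab-B    | 48.3        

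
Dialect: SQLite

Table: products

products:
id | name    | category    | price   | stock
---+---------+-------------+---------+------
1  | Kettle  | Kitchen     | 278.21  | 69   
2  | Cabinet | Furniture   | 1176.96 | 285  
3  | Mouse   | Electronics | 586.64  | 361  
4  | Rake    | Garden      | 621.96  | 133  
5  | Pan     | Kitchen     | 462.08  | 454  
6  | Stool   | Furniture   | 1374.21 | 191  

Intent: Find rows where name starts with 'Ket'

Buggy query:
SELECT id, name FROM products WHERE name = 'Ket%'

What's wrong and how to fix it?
Bug: Wildcards only work with LIKE; '=' treats '%' as a literal character

Fix: Use LIKE for wildcard pattern matching

Corrected query:
SELECT id, name FROM products WHERE name LIKE 'Ket%'

Result:
id | name  
---+-------
1  | Kettle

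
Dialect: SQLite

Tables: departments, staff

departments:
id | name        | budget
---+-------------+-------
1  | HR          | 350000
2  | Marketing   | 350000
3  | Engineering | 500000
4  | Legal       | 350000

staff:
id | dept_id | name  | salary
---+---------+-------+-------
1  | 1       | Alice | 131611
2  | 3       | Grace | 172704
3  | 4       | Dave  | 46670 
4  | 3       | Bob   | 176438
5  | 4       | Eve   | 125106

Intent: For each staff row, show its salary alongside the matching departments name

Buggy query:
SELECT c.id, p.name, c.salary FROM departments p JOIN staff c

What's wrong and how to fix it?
Bug: JOIN with no ON clause produces a cartesian product; every staff row pairs with every departments row

Fix: Add ON c.dept_id = p.id to the JOIN

Corrected query:
SELECT c.id, p.name, c.salary FROM departments p JOIN staff c ON c.dept_id = p.id

Result:
id | name        | salary
---+-------------+-------
1  | HR          | 131611
2  | Engineering | 172704
3  | Legal       | 46670 
4  | Engineering | 176438
5  | Legal       | 125106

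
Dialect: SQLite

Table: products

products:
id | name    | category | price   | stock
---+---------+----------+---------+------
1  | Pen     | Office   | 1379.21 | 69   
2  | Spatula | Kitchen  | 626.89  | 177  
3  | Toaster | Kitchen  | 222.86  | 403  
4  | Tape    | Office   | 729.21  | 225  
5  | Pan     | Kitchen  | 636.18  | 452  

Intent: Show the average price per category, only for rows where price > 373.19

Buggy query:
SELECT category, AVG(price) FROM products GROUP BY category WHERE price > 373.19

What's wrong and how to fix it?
Bug: Row-level WHERE must come before GROUP BY in the clause order

Fix: Place WHERE between FROM and GROUP BY

Corrected query:
SELECT category, AVG(price) FROM products WHERE price > 373.19 GROUP BY category

Result:
category | AVG(price)
---------+-----------
Kitchen  | 631.535   
Office   | 1054.21   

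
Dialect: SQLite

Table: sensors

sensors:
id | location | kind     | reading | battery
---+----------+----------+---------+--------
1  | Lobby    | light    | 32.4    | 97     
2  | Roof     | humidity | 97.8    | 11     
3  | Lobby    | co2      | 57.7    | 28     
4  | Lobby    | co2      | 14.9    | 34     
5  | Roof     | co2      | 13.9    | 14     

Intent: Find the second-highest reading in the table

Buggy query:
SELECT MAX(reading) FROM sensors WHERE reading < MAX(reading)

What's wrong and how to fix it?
Bug: The inner MAX is an aggregate inside WHERE, which is not allowed

Fix: Put the inner MAX in a scalar subquery

Corrected query:
SELECT MAX(reading) FROM sensors WHERE reading < (SELECT MAX(reading) FROM sensors)

Result:
MAX(reading)
------------
57.7        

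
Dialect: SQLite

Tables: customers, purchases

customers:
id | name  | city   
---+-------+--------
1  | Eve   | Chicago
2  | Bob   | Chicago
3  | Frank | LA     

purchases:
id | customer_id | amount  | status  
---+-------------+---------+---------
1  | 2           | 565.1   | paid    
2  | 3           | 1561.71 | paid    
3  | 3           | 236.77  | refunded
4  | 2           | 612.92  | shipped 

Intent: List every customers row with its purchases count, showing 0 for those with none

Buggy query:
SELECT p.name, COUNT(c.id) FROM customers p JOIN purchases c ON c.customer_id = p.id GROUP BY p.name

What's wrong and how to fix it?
Bug: INNER JOIN drops customers rows that have no matching purchases rows

Fix: Use LEFT JOIN so parents without children still appear (COUNT(c.id) gives 0)

Corrected query:
SELECT p.name, COUNT(c.id) FROM customers p LEFT JOIN purchases c ON c.customer_id = p.id GROUP BY p.name

Result:
name  | COUNT(c.id)
------+------------
Bob   | 2          
Eve   | 0          
Frank | 2          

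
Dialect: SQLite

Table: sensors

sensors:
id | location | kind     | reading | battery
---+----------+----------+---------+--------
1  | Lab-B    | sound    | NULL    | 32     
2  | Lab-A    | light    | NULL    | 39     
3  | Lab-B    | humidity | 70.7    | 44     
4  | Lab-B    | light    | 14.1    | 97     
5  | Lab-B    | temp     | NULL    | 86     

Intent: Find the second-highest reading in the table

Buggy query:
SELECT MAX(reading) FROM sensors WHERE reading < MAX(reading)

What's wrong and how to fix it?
Bug: MAX(reading) on the right of the comparison is an aggregate-in-WHERE error

Fix: Compute the overall MAX in a subquery, then take MAX of rows below it

Corrected query:
SELECT MAX(reading) FROM sensors WHERE reading < (SELECT MAX(reading) FROM sensors)

Result:
MAX(reading)
------------
14.1        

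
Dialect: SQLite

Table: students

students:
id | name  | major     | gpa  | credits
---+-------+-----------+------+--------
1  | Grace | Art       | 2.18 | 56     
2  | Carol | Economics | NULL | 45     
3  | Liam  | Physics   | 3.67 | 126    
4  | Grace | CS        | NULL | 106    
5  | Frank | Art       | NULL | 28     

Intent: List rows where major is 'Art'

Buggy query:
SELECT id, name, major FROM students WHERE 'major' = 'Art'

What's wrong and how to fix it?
Bug: Single quotes denote string literals in SQL; the column name is being compared as a constant string

Fix: Reference the column as major without single quotes

Corrected query:
SELECT id, name, major FROM students WHERE major = 'Art'

Result:
id | name  | major
---+-------+------
1  | Grace | Art  
5  | Frank | Art  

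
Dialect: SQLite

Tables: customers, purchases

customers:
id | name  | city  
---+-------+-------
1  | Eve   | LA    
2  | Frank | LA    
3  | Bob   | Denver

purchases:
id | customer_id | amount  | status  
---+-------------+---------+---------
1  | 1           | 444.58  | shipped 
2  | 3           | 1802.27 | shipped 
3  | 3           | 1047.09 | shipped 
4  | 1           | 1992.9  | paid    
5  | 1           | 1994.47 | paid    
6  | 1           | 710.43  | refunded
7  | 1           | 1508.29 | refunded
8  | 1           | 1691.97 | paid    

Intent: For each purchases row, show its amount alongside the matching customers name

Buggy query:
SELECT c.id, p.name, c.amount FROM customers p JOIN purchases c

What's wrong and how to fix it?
Bug: JOIN with no ON clause produces a cartesian product; every purchases row pairs with every customers row

Fix: Specify the join condition linking the foreign key to the parent id

Corrected query:
SELECT c.id, p.name, c.amount FROM customers p JOIN purchases c ON c.customer_id = p.id

Result:
id | name | amount 
---+------+--------
1  | Eve  | 444.58 
2  | Bob  | 1802.27
3  | Bob  | 1047.09
4  | Eve  | 1992.9 
5  | Eve  | 1994.47
6  | Eve  | 710.43 
7  | Eve  | 1508.29
8  | Eve  | 1691.97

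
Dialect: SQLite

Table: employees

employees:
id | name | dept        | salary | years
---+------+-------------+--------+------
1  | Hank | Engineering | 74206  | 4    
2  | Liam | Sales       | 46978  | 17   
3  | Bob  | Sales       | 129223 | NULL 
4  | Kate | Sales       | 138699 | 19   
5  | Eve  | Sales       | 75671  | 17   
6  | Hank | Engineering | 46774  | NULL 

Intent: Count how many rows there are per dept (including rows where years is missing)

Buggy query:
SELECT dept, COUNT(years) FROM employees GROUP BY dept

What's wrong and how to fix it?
Bug: COUNT(column) counts non-NULL values only; rows with NULL years aren't counted

Fix: Use COUNT(*) to count all rows regardless of NULL

Corrected query:
SELECT dept, COUNT(*) FROM employees GROUP BY dept

Result:
dept        | COUNT(*)
------------+---------
Engineering | 2       
Sales       | 4       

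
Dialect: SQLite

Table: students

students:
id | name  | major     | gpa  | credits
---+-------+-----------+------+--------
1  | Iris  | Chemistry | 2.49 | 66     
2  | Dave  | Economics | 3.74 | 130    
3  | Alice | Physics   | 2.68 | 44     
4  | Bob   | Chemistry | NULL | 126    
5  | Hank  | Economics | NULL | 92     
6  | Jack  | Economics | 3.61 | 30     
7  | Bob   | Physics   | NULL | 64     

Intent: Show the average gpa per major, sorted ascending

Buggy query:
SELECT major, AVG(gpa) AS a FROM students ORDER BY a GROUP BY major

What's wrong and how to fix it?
Bug: ORDER BY appears before GROUP BY; SQL clause order requires GROUP BY first

Fix: Reorder: SELECT … FROM … GROUP BY … ORDER BY …

Corrected query:
SELECT major, AVG(gpa) AS a FROM students GROUP BY major ORDER BY a

Result:
major     | a    
----------+------
Chemistry | 2.49 
Physics   | 2.68 
Economics | 3.675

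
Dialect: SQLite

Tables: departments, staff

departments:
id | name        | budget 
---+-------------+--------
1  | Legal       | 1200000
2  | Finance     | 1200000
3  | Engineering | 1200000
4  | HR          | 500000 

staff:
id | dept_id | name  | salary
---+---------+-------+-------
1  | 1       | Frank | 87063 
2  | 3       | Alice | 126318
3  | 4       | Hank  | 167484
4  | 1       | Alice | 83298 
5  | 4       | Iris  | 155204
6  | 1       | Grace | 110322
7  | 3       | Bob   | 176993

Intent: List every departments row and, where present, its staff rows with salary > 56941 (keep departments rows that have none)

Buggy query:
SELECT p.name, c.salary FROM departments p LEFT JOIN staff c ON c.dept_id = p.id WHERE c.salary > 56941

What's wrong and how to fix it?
Bug: Filtering c.salary in WHERE discards the NULL rows produced by LEFT JOIN, turning it into an inner join

Fix: Put 'c.salary > 56941' in the JOIN's ON clause instead of WHERE

Corrected query:
SELECT p.name, c.salary FROM departments p LEFT JOIN staff c ON c.dept_id = p.id AND c.salary > 56941

Result:
name        | salary
------------+-------
Legal       | 83298 
Legal       | 87063 
Legal       | 110322
Finance     | NULL  
Engineering | 126318
Engineering | 176993
HR          | 155204
HR          | 167484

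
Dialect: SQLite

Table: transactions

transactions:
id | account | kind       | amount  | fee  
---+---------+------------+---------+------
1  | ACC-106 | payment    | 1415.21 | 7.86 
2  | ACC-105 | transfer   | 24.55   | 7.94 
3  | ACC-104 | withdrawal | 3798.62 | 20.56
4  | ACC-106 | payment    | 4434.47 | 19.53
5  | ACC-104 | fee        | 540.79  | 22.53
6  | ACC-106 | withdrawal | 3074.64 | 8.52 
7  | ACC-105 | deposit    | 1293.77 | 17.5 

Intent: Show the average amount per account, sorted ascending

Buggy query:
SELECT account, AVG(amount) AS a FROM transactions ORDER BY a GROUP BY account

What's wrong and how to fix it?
Bug: GROUP BY must precede ORDER BY

Fix: Reorder: SELECT … FROM … GROUP BY … ORDER BY …

Corrected query:
SELECT account, AVG(amount) AS a FROM transactions GROUP BY account ORDER BY a

Result:
account | a          
--------+------------
ACC-105 | 659.16     
ACC-104 | 2169.705   
ACC-106 | 2974.773333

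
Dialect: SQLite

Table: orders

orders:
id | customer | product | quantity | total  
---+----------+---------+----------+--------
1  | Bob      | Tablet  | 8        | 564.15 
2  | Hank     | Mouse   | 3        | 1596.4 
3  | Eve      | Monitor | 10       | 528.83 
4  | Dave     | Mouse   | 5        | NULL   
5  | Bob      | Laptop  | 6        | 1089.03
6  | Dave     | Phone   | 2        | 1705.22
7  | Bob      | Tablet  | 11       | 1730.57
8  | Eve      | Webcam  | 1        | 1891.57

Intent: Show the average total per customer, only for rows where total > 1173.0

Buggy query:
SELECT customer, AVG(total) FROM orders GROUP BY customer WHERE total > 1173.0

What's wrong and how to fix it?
Bug: WHERE cannot follow GROUP BY

Fix: Move the WHERE clause before GROUP BY

Corrected query:
SELECT customer, AVG(total) FROM orders WHERE total > 1173.0 GROUP BY customer

Result:
customer | AVG(total)
---------+-----------
Bob      | 1730.57   
Dave     | 1705.22   
Eve      | 1891.57   
Hank     | 1596.4    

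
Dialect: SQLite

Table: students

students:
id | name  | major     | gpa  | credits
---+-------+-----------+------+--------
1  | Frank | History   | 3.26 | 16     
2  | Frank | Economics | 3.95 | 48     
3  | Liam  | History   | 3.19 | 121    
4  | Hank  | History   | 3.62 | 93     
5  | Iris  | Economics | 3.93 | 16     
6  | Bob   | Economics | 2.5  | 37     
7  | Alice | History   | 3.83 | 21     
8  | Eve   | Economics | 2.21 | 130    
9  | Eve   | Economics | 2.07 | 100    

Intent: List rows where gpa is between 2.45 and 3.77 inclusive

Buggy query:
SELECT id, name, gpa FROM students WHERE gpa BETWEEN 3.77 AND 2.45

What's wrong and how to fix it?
Bug: The bounds are reversed; BETWEEN a AND b requires a <= b to match anything

Fix: Write BETWEEN 2.45 AND 3.77

Corrected query:
SELECT id, name, gpa FROM students WHERE gpa BETWEEN 2.45 AND 3.77

Result:
id | name  | gpa 
---+-------+-----
1  | Frank | 3.26
3  | Liam  | 3.19
4  | Hank  | 3.62
6  | Bob   | 2.5 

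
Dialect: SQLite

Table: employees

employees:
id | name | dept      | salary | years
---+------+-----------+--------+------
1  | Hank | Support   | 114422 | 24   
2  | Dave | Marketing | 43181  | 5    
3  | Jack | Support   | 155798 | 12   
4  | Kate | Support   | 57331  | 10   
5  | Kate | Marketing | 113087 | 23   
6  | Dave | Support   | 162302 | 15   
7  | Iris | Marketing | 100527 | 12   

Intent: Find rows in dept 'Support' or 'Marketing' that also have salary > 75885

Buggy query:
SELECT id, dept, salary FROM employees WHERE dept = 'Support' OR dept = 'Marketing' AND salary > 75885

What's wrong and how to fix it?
Bug: Without parentheses, AND is evaluated before OR, so the salary filter only applies to the 'Marketing' branch

Fix: Group the OR with parentheses (or use IN), then AND the threshold

Corrected query:
SELECT id, dept, salary FROM employees WHERE (dept = 'Support' OR dept = 'Marketing') AND salary > 75885

Result:
id | dept      | salary
---+-----------+-------
1  | Support   | 114422
3  | Support   | 155798
5  | Marketing | 113087
6  | Support   | 162302
7  | Marketing | 100527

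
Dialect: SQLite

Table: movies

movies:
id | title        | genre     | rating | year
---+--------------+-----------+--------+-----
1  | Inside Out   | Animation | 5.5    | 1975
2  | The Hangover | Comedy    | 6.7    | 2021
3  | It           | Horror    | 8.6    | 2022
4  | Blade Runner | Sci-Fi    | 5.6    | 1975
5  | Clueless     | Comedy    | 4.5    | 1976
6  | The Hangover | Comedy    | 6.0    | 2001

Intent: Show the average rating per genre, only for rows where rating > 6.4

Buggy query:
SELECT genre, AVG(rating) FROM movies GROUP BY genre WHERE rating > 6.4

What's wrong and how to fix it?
Bug: WHERE cannot follow GROUP BY

Fix: Place WHERE between FROM and GROUP BY

Corrected query:
SELECT genre, AVG(rating) FROM movies WHERE rating > 6.4 GROUP BY genre

Result:
genre  | AVG(rating)
-------+------------
Comedy | 6.7        
Horror | 8.6        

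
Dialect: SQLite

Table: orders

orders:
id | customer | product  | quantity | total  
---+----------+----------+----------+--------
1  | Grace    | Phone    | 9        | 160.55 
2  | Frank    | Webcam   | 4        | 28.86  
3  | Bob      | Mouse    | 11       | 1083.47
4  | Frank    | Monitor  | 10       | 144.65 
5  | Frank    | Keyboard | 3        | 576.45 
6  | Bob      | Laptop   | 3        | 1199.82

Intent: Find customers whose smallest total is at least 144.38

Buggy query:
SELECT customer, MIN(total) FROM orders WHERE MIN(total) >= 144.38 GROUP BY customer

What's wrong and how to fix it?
Bug: MIN() in WHERE is a misuse of aggregate

Fix: Replace WHERE with HAVING after the GROUP BY

Corrected query:
SELECT customer, MIN(total) FROM orders GROUP BY customer HAVING MIN(total) >= 144.38

Result:
customer | MIN(total)
---------+-----------
Bob      | 1083.47   
Grace    | 160.55    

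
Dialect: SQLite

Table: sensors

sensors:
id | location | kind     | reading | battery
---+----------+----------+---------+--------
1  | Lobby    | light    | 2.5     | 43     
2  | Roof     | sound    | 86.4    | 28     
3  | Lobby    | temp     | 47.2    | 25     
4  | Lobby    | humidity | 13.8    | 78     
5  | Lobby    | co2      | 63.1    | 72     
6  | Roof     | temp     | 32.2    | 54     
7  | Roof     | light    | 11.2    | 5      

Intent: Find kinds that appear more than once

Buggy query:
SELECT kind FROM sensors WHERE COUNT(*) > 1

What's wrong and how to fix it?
Bug: WHERE can't reference COUNT(*); aggregates are computed after WHERE

Fix: GROUP BY kind, then filter groups with HAVING COUNT(*) > 1

Corrected query:
SELECT kind FROM sensors GROUP BY kind HAVING COUNT(*) > 1

Result:
kind 
-----
light
temp 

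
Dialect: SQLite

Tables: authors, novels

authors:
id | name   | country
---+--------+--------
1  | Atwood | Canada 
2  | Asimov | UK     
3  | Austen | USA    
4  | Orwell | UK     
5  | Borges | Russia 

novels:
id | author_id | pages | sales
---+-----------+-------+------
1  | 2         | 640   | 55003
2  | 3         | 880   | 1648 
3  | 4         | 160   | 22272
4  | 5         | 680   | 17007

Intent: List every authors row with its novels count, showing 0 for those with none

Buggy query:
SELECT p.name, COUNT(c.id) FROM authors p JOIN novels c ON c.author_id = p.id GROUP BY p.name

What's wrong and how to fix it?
Bug: INNER JOIN drops authors rows that have no matching novels rows

Fix: Use LEFT JOIN so parents without children still appear (COUNT(c.id) gives 0)

Corrected query:
SELECT p.name, COUNT(c.id) FROM authors p LEFT JOIN novels c ON c.author_id = p.id GROUP BY p.name

Result:
name   | COUNT(c.id)
-------+------------
Asimov | 1          
Atwood | 0          
Austen | 1          
Borges | 1          
Orwell | 1          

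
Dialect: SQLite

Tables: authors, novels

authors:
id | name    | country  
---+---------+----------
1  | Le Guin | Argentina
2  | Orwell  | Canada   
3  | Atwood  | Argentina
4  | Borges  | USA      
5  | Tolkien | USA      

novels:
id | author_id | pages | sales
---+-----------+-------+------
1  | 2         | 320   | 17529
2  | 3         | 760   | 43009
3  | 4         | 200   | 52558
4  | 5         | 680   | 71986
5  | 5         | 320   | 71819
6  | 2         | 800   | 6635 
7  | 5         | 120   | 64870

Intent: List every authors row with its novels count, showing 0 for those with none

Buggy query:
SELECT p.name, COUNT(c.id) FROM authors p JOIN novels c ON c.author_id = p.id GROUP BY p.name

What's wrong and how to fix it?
Bug: INNER JOIN drops authors rows that have no matching novels rows

Fix: Switch to LEFT JOIN to retain unmatched parent rows

Corrected query:
SELECT p.name, COUNT(c.id) FROM authors p LEFT JOIN novels c ON c.author_id = p.id GROUP BY p.name

Result:
name    | COUNT(c.id)
--------+------------
Atwood  | 1          
Borges  | 1          
Le Guin | 0          
Orwell  | 2          
Tolkien | 3          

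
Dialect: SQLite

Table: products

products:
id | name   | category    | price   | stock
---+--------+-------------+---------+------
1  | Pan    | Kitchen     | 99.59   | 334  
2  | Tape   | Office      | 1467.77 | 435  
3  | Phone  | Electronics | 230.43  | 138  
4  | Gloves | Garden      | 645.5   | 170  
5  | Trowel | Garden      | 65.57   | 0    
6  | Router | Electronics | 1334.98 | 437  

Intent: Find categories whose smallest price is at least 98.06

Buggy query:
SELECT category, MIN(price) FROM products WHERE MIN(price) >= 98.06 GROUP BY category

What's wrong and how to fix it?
Bug: Aggregates like MIN are computed per group after WHERE runs

Fix: Use HAVING for the per-group MIN condition

Corrected query:
SELECT category, MIN(price) FROM products GROUP BY category HAVING MIN(price) >= 98.06

Result:
category    | MIN(price)
------------+-----------
Electronics | 230.43    
Kitchen     | 99.59     
Office      | 1467.77   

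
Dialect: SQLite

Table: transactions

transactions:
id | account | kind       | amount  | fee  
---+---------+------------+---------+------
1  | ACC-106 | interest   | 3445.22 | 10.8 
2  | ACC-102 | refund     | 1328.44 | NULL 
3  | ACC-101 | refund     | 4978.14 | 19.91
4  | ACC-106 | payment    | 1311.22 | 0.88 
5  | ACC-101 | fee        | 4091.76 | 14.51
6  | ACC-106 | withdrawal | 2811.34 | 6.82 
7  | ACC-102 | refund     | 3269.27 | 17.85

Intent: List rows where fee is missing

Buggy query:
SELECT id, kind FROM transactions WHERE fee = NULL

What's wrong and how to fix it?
Bug: '= NULL' is always unknown in SQL three-valued logic, so no rows match

Fix: Replace '= NULL' with 'IS NULL'

Corrected query:
SELECT id, kind FROM transactions WHERE fee IS NULL

Result:
id | kind  
---+-------
2  | refund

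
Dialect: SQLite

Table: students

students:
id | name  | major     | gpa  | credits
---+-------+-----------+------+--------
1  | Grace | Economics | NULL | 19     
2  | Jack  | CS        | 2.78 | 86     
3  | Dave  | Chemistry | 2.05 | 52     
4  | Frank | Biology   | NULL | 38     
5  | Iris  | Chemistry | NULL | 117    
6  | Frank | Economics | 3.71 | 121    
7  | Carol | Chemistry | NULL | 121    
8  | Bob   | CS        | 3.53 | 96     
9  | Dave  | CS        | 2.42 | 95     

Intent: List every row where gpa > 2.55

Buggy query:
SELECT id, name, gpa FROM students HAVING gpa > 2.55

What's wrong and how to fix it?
Bug: HAVING filters the output of aggregation, but this query has no GROUP BY and no aggregate functions, so SQLite rejects it (HAVING clause on a non-aggregate query); the condition here is per row

Fix: Use WHERE for row-level filtering

Corrected query:
SELECT id, name, gpa FROM students WHERE gpa > 2.55

Result:
id | name  | gpa 
---+-------+-----
2  | Jack  | 2.78
6  | Frank | 3.71
8  | Bob   | 3.53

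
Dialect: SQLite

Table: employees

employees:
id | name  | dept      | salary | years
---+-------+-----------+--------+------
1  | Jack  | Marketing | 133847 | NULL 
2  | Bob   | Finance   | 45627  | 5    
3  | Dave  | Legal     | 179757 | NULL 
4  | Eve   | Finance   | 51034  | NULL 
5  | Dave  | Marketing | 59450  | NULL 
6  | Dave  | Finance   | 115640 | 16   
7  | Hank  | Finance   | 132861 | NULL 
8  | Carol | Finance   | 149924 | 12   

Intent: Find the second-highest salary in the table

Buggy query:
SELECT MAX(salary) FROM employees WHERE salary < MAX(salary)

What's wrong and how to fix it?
Bug: The inner MAX is an aggregate inside WHERE, which is not allowed

Fix: Compute the overall MAX in a subquery, then take MAX of rows below it

Corrected query:
SELECT MAX(salary) FROM employees WHERE salary < (SELECT MAX(salary) FROM employees)

Result:
MAX(salary)
-----------
149924     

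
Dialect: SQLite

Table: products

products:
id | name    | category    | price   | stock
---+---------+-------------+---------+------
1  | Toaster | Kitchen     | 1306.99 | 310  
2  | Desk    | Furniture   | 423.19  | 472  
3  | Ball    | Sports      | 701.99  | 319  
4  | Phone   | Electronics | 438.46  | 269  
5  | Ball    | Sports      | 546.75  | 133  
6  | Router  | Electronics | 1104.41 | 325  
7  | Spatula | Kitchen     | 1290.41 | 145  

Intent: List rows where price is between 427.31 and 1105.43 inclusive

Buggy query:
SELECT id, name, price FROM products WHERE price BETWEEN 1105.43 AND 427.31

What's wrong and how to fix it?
Bug: BETWEEN expects the lower bound first; with 1105.43 AND 427.31 the range is empty

Fix: Swap the bounds so the smaller value comes first

Corrected query:
SELECT id, name, price FROM products WHERE price BETWEEN 427.31 AND 1105.43

Result:
id | name   | price  
---+--------+--------
3  | Ball   | 701.99 
4  | Phone  | 438.46 
5  | Ball   | 546.75 
6  | Router | 1104.41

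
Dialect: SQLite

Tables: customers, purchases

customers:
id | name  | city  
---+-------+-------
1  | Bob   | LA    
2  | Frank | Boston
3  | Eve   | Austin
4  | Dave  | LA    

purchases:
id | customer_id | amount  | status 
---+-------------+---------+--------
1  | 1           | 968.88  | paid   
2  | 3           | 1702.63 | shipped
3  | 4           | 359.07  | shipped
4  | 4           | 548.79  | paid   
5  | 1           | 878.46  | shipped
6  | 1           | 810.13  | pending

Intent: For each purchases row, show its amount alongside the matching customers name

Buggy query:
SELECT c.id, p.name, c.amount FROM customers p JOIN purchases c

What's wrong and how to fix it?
Bug: JOIN with no ON clause produces a cartesian product; every purchases row pairs with every customers row

Fix: Add ON c.customer_id = p.id to the JOIN

Corrected query:
SELECT c.id, p.name, c.amount FROM customers p JOIN purchases c ON c.customer_id = p.id

Result:
id | name | amount 
---+------+--------
1  | Bob  | 968.88 
2  | Eve  | 1702.63
3  | Dave | 359.07 
4  | Dave | 548.79 
5  | Bob  | 878.46 
6  | Bob  | 810.13 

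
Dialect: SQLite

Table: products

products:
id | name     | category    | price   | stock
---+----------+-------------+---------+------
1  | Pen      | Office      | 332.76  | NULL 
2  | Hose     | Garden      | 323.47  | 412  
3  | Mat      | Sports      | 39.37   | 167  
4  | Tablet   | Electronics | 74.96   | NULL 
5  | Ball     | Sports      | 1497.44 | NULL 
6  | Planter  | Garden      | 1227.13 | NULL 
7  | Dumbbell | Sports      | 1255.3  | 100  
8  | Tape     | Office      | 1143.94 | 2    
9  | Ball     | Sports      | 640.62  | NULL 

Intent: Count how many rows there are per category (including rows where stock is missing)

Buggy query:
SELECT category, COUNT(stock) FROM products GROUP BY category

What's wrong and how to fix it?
Bug: COUNT(column) counts non-NULL values only; rows with NULL stock aren't counted

Fix: Use COUNT(*) to count all rows regardless of NULL

Corrected query:
SELECT category, COUNT(*) FROM products GROUP BY category

Result:
category    | COUNT(*)
------------+---------
Electronics | 1       
Garden      | 2       
Office      | 2       
Sports      | 4       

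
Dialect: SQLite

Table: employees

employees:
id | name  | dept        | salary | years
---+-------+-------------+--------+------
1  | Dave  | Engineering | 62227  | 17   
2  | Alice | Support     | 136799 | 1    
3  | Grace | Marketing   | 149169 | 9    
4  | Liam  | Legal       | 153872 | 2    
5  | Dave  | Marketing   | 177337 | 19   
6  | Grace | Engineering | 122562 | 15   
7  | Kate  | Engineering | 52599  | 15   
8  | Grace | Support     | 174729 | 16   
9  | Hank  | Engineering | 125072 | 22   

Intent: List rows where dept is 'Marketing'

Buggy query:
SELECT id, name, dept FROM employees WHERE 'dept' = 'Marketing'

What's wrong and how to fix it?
Bug: 'dept' in single quotes is a string literal, not the column; the comparison is literal-vs-literal and never true

Fix: Remove the quotes around the column name (or use double quotes for an identifier)

Corrected query:
SELECT id, name, dept FROM employees WHERE dept = 'Marketing'

Result:
id | name  | dept     
---+-------+----------
3  | Grace | Marketing
5  | Dave  | Marketing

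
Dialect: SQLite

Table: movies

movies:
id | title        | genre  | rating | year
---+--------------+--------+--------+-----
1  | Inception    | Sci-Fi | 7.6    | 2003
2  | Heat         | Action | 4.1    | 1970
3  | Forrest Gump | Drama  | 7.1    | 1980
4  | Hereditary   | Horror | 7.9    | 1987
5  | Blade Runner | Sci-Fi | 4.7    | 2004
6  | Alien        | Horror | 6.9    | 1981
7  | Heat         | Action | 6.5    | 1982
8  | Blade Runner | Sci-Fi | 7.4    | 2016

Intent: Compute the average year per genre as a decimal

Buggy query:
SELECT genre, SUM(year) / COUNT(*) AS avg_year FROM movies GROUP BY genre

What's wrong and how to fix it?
Bug: Both operands are integers, so '/' performs integer division and truncates

Fix: Multiply by 1.0 (or CAST to REAL) to force floating-point division

Corrected query:
SELECT genre, SUM(year) * 1.0 / COUNT(*) AS avg_year FROM movies GROUP BY genre

Result:
genre  | avg_year   
-------+------------
Action | 1976       
Drama  | 1980       
Horror | 1984       
Sci-Fi | 2007.666667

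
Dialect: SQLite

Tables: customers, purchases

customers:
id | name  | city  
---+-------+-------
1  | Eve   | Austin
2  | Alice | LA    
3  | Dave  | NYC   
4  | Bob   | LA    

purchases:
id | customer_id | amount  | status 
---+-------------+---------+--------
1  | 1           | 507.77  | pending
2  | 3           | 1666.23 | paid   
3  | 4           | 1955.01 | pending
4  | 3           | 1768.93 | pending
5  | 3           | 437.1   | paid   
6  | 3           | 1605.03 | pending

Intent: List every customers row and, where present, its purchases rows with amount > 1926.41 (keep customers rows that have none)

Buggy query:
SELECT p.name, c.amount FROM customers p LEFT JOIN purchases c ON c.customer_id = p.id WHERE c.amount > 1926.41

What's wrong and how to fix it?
Bug: A WHERE condition on the right-hand table after LEFT JOIN drops unmatched parents

Fix: Put 'c.amount > 1926.41' in the JOIN's ON clause instead of WHERE

Corrected query:
SELECT p.name, c.amount FROM customers p LEFT JOIN purchases c ON c.customer_id = p.id AND c.amount > 1926.41

Result:
name  | amount 
------+--------
Eve   | NULL   
Alice | NULL   
Dave  | NULL   
Bob   | 1955.01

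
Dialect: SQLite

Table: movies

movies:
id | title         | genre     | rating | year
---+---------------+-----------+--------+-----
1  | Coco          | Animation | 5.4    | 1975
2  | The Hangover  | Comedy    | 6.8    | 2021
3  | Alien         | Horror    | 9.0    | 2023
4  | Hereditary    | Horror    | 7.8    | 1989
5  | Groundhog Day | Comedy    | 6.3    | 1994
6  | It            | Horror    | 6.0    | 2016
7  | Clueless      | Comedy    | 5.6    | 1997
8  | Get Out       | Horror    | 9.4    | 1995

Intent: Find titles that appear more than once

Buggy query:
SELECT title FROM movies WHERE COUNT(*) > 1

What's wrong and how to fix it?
Bug: COUNT(*) is an aggregate and cannot be used in WHERE

Fix: GROUP BY title, then filter groups with HAVING COUNT(*) > 1

Corrected query:
SELECT title FROM movies GROUP BY title HAVING COUNT(*) > 1

Result:
(no rows)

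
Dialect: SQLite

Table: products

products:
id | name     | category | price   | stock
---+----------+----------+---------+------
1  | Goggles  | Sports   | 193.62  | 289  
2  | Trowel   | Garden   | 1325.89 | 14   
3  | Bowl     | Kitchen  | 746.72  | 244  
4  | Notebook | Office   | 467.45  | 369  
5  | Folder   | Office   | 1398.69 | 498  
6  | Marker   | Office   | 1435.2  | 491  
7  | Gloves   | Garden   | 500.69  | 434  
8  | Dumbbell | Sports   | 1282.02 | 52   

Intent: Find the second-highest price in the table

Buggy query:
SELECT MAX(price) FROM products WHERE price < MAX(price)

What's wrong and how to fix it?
Bug: The inner MAX is an aggregate inside WHERE, which is not allowed

Fix: Compute the overall MAX in a subquery, then take MAX of rows below it

Corrected query:
SELECT MAX(price) FROM products WHERE price < (SELECT MAX(price) FROM products)

Result:
MAX(price)
----------
1398.69   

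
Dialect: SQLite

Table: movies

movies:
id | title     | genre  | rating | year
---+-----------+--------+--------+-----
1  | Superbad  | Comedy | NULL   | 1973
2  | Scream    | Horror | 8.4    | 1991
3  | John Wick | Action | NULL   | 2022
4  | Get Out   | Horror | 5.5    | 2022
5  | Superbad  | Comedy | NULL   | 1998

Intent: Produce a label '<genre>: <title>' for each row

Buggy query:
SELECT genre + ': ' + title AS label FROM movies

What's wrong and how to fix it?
Bug: SQLite uses || for string concatenation; + coerces text to numbers (yielding 0)

Fix: Use the || operator for string concatenation

Corrected query:
SELECT genre || ': ' || title AS label FROM movies

Result:
label            
-----------------
Comedy: Superbad 
Horror: Scream   
Action: John Wick
Horror: Get Out  
Comedy: Superbad 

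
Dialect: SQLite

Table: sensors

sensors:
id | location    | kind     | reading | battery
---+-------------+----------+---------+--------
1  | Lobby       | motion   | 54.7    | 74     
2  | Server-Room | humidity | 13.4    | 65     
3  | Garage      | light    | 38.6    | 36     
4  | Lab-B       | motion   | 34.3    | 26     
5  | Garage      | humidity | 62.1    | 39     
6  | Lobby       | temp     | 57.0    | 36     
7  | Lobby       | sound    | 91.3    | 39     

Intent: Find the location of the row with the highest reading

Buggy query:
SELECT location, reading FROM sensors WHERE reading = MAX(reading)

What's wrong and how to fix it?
Bug: WHERE is evaluated per row; an aggregate over the whole table isn't defined there

Fix: Wrap MAX in a scalar subquery so WHERE compares against a single value

Corrected query:
SELECT location, reading FROM sensors WHERE reading = (SELECT MAX(reading) FROM sensors)

Result:
location | reading
---------+--------
Lobby    | 91.3   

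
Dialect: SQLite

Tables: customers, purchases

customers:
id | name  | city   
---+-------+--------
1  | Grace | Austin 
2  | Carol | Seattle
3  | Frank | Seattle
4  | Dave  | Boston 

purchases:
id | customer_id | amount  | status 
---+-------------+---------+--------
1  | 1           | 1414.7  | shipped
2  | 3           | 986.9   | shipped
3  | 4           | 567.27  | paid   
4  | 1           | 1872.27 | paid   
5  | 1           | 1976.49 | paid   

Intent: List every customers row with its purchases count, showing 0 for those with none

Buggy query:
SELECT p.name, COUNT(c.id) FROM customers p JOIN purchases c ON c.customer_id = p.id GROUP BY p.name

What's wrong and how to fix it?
Bug: An inner join excludes parents with zero children

Fix: Use LEFT JOIN so parents without children still appear (COUNT(c.id) gives 0)

Corrected query:
SELECT p.name, COUNT(c.id) FROM customers p LEFT JOIN purchases c ON c.customer_id = p.id GROUP BY p.name

Result:
name  | COUNT(c.id)
------+------------
Carol | 0          
Dave  | 1          
Frank | 1          
Grace | 3          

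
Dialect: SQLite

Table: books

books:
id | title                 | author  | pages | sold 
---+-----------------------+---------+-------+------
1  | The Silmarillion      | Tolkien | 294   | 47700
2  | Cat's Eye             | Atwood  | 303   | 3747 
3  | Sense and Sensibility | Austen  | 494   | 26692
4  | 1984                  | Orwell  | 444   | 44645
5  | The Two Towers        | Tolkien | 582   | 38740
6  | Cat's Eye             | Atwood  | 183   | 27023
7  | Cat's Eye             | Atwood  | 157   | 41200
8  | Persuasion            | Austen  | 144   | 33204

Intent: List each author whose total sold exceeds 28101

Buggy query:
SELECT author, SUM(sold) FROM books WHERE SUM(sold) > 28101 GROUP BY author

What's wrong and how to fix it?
Bug: SUM(sold) is an aggregate, but WHERE filters rows before aggregation

Fix: Move the aggregate condition to a HAVING clause

Corrected query:
SELECT author, SUM(sold) FROM books GROUP BY author HAVING SUM(sold) > 28101

Result:
author  | SUM(sold)
--------+----------
Atwood  | 71970    
Austen  | 59896    
Orwell  | 44645    
Tolkien | 86440    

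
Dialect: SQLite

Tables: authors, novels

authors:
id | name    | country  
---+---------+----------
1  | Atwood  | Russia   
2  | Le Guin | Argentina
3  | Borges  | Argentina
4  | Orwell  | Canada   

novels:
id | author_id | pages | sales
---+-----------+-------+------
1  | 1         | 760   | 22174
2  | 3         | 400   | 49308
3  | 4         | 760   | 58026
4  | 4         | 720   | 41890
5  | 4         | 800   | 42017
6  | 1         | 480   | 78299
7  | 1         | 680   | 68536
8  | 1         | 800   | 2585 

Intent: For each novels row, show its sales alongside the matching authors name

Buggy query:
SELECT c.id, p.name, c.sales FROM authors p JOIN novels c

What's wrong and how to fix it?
Bug: Missing join condition: each novels row is matched to all authors rows instead of just its own

Fix: Specify the join condition linking the foreign key to the parent id

Corrected query:
SELECT c.id, p.name, c.sales FROM authors p JOIN novels c ON c.author_id = p.id

Result:
id | name   | sales
---+--------+------
1  | Atwood | 22174
2  | Borges | 49308
3  | Orwell | 58026
4  | Orwell | 41890
5  | Orwell | 42017
6  | Atwood | 78299
7  | Atwood | 68536
8  | Atwood | 2585 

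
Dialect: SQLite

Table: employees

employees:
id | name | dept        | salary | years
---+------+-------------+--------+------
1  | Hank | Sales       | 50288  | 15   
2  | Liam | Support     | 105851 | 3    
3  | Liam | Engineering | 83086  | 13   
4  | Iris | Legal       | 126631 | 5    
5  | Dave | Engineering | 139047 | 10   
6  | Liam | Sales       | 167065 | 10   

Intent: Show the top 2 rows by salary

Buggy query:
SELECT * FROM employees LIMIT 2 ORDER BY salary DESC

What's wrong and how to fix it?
Bug: ORDER BY cannot follow LIMIT; LIMIT is the final clause

Fix: Sort with ORDER BY, then apply LIMIT

Corrected query:
SELECT * FROM employees ORDER BY salary DESC LIMIT 2

Result:
id | name | dept        | salary | years
---+------+-------------+--------+------
6  | Liam | Sales       | 167065 | 10   
5  | Dave | Engineering | 139047 | 10   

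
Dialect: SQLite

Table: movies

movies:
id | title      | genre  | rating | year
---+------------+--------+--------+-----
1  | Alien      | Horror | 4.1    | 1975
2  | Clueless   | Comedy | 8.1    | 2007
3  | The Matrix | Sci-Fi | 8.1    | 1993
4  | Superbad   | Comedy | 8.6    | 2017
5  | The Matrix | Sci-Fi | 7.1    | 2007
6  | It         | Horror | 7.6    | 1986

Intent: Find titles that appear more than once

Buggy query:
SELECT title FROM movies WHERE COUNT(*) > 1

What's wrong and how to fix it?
Bug: COUNT(*) is an aggregate and cannot be used in WHERE

Fix: Group first, then use HAVING for the count condition

Corrected query:
SELECT title FROM movies GROUP BY title HAVING COUNT(*) > 1

Result:
title     
----------
The Matrix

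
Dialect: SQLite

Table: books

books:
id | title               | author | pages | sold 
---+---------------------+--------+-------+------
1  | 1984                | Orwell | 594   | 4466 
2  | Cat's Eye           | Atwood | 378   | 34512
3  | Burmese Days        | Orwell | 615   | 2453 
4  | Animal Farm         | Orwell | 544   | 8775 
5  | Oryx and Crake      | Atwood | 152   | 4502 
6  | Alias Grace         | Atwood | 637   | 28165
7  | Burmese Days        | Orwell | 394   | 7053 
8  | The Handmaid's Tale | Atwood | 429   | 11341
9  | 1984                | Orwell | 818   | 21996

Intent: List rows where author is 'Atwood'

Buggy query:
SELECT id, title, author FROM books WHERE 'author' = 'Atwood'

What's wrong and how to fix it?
Bug: 'author' in single quotes is a string literal, not the column; the comparison is literal-vs-literal and never true

Fix: Remove the quotes around the column name (or use double quotes for an identifier)

Corrected query:
SELECT id, title, author FROM books WHERE author = 'Atwood'

Result:
id | title               | author
---+---------------------+-------
2  | Cat's Eye           | Atwood
5  | Oryx and Crake      | Atwood
6  | Alias Grace         | Atwood
8  | The Handmaid's Tale | Atwood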